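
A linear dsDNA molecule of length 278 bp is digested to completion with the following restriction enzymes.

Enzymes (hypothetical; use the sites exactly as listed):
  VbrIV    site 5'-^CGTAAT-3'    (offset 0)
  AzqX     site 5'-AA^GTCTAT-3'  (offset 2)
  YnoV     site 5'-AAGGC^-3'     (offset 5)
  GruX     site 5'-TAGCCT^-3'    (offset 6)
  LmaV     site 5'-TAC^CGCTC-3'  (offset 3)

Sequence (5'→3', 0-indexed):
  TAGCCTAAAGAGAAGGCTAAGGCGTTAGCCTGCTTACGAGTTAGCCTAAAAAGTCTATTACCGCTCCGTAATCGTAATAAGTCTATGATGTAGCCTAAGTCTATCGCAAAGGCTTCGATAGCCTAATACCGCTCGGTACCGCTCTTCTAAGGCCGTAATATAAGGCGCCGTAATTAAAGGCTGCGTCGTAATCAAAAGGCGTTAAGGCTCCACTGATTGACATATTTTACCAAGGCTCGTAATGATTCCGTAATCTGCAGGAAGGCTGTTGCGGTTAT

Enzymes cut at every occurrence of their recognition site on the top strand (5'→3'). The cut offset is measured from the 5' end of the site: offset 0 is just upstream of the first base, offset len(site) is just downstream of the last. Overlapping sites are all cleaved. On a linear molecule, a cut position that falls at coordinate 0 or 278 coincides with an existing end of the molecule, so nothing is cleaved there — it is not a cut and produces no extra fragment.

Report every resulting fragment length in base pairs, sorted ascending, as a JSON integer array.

Site scan:
  VbrIV (CGTAAT, off=0): starts [66, 72, 153, 168, 186, 237, 248] → cuts [66, 72, 153, 168, 186, 237, 248]
  AzqX (AAGTCTAT, off=2): starts [50, 78, 96] → cuts [52, 80, 98]
  YnoV (AAGGC, off=5): starts [12, 18, 108, 148, 161, 176, 195, 203, 231, 261] → cuts [17, 23, 113, 153, 166, 181, 200, 208, 236, 266]
  GruX (TAGCCT, off=6): starts [0, 25, 41, 90, 118] → cuts [6, 31, 47, 96, 124]
  LmaV (TACCGCTC, off=3): starts [58, 126, 136] → cuts [61, 129, 139]

Pooled cuts: [6, 17, 23, 31, 47, 52, 61, 66, 72, 80, 96, 98, 113, 124, 129, 139, 153, 166, 168, 181, 186, 200, 208, 236, 237, 248, 266]

Fragments:
  [0,6): 6 bp
  [6,17): 11 bp
  [17,23): 6 bp
  [23,31): 8 bp
  [31,47): 16 bp
  [47,52): 5 bp
  [52,61): 9 bp
  [61,66): 5 bp
  [66,72): 6 bp
  [72,80): 8 bp
  [80,96): 16 bp
  [96,98): 2 bp
  [98,113): 15 bp
  [113,124): 11 bp
  [124,129): 5 bp
  [129,139): 10 bp
  [139,153): 14 bp
  [153,166): 13 bp
  [166,168): 2 bp
  [168,181): 13 bp
  [181,186): 5 bp
  [186,200): 14 bp
  [200,208): 8 bp
  [208,236): 28 bp
  [236,237): 1 bp
  [237,248): 11 bp
  [248,266): 18 bp
  [266,278): 12 bp

[1,2,2,5,5,5,5,6,6,6,8,8,8,9,10,11,11,11,12,13,13,14,14,15,16,16,18,28]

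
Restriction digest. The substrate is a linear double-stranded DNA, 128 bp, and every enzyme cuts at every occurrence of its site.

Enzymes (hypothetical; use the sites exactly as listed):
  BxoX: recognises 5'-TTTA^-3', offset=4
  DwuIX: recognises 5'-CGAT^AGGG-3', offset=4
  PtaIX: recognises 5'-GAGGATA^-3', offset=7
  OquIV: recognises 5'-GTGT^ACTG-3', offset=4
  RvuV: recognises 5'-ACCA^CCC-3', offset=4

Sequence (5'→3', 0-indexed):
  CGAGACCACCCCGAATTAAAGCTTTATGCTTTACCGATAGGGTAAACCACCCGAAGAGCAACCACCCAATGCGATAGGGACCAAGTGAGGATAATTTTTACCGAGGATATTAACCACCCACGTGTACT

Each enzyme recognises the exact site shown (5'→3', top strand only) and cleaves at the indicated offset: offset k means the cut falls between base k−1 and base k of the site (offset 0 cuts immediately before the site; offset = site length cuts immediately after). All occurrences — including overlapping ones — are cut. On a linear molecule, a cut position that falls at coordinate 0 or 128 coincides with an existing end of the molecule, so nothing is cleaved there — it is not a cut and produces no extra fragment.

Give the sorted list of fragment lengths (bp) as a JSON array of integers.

[5,7,7,7,8,9,11,11,12,15,18,18]

Scan for sites:
  BxoX (TTTA, off=4): starts [22, 29, 96] → cuts [26, 33, 100]
  DwuIX (CGATAGGG, off=4): starts [34, 71] → cuts [38, 75]
  PtaIX (GAGGATA, off=7): starts [86, 102] → cuts [93, 109]
  OquIV (GTGTACTG, off=4): no sites
  RvuV (ACCACCC, off=4): starts [4, 45, 60, 112] → cuts [8, 49, 64, 116]

All cut coordinates (distinct, sorted): [8, 26, 33, 38, 49, 64, 75, 93, 100, 109, 116]

Fragment lengths:
  [0,8): 8 bp
  [8,26): 18 bp
  [26,33): 7 bp
  [33,38): 5 bp
  [38,49): 11 bp
  [49,64): 15 bp
  [64,75): 11 bp
  [75,93): 18 bp
  [93,100): 7 bp
  [100,109): 9 bp
  [109,116): 7 bp
  [116,128): 12 bp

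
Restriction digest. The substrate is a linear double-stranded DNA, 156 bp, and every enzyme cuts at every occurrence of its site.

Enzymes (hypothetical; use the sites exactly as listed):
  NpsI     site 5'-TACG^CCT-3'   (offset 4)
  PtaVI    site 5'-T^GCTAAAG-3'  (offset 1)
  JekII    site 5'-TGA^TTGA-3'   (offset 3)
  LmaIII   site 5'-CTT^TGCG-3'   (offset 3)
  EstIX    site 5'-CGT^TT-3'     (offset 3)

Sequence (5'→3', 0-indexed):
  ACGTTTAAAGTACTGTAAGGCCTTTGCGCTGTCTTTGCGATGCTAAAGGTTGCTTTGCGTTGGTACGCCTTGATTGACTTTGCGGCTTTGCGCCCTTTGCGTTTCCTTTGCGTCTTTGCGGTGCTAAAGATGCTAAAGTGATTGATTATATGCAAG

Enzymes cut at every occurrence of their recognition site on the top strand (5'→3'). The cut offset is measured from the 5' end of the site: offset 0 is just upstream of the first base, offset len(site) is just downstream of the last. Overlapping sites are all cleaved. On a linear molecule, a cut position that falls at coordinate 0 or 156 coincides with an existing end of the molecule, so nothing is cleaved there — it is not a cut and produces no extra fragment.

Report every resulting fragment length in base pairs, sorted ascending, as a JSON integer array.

[4,5,6,6,6,6,7,8,8,9,9,10,11,12,14,15,20]

Scan for sites:
  NpsI TACGCCT/4: at [63] ⇒ [67]
  PtaVI TGCTAAAG/1: at [40, 121, 130] ⇒ [41, 122, 131]
  JekII TGATTGA/3: at [70, 138] ⇒ [73, 141]
  LmaIII CTTTGCG/3: at [21, 32, 52, 77, 85, 94, 105, 113] ⇒ [24, 35, 55, 80, 88, 97, 108, 116]
  EstIX CGTTT/3: at [1, 99] ⇒ [4, 102]

Pooled cuts: [4, 24, 35, 41, 55, 67, 73, 80, 88, 97, 102, 108, 116, 122, 131, 141]

Fragment lengths:
  [0,4): 4 bp
  [4,24): 20 bp
  [24,35): 11 bp
  [35,41): 6 bp
  [41,55): 14 bp
  [55,67): 12 bp
  [67,73): 6 bp
  [73,80): 7 bp
  [80,88): 8 bp
  [88,97): 9 bp
  [97,102): 5 bp
  [102,108): 6 bp
  [108,116): 8 bp
  [116,122): 6 bp
  [122,131): 9 bp
  [131,141): 10 bp
  [141,156): 15 bp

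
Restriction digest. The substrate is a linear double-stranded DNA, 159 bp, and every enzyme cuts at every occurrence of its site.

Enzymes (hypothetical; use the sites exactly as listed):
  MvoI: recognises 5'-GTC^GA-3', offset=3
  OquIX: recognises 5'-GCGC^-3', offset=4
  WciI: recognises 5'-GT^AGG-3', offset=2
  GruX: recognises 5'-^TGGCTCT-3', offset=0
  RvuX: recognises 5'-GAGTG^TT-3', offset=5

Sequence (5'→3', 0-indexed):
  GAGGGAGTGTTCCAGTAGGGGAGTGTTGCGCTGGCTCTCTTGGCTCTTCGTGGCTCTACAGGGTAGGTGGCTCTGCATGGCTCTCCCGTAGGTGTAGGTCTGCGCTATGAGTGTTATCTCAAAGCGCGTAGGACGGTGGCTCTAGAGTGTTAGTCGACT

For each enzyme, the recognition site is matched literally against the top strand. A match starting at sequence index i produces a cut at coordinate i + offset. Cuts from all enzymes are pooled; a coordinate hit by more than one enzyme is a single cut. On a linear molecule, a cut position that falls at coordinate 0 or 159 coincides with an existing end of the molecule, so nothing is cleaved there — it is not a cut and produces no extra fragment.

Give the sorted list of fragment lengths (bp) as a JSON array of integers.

[2,3,4,6,6,6,7,7,8,9,9,9,10,10,10,12,13,14,14]

Site scan:
  MvoI (GTCGA, off=3): starts [152] → cuts [155]
  OquIX (GCGC, off=4): starts [27, 101, 123] → cuts [31, 105, 127]
  WciI (GTAGG, off=2): starts [14, 62, 87, 93, 127] → cuts [16, 64, 89, 95, 129]
  GruX (TGGCTCT, off=0): starts [31, 40, 50, 67, 77, 136] → cuts [31, 40, 50, 67, 77, 136]
  RvuX (GAGTGTT, off=5): starts [4, 20, 108, 144] → cuts [9, 25, 113, 149]

Pooled cuts: [9, 16, 25, 31, 40, 50, 64, 67, 77, 89, 95, 105, 113, 127, 129, 136, 149, 155]

Fragment lengths:
  [0,9): 9 bp
  [9,16): 7 bp
  [16,25): 9 bp
  [25,31): 6 bp
  [31,40): 9 bp
  [40,50): 10 bp
  [50,64): 14 bp
  [64,67): 3 bp
  [67,77): 10 bp
  [77,89): 12 bp
  [89,95): 6 bp
  [95,105): 10 bp
  [105,113): 8 bp
  [113,127): 14 bp
  [127,129): 2 bp
  [129,136): 7 bp
  [136,149): 13 bp
  [149,155): 6 bp
  [155,159): 4 bp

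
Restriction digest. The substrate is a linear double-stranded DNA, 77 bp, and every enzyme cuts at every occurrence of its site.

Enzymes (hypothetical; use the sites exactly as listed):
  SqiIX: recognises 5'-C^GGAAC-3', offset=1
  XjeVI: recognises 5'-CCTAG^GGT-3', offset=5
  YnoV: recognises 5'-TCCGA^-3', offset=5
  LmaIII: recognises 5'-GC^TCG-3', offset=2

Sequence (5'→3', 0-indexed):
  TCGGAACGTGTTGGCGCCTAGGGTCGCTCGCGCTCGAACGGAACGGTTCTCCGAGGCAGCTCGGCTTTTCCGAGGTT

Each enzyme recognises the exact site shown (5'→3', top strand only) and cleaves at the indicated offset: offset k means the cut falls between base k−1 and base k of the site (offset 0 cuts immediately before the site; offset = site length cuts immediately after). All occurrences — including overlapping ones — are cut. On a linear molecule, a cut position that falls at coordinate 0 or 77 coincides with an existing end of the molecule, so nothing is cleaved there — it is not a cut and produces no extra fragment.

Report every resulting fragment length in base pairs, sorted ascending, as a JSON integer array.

[2,4,6,6,6,6,13,15,19]

Scan for sites:
  SqiIX (CGGAAC, off=1): starts [1, 38] → cuts [2, 39]
  XjeVI (CCTAGGGT, off=5): starts [16] → cuts [21]
  YnoV (TCCGA, off=5): starts [49, 68] → cuts [54, 73]
  LmaIII (GCTCG, off=2): starts [25, 31, 58] → cuts [27, 33, 60]

Pooled cuts: [2, 21, 27, 33, 39, 54, 60, 73]

Fragment lengths:
  [0,2): 2 bp
  [2,21): 19 bp
  [21,27): 6 bp
  [27,33): 6 bp
  [33,39): 6 bp
  [39,54): 15 bp
  [54,60): 6 bp
  [60,73): 13 bp
  [73,77): 4 bp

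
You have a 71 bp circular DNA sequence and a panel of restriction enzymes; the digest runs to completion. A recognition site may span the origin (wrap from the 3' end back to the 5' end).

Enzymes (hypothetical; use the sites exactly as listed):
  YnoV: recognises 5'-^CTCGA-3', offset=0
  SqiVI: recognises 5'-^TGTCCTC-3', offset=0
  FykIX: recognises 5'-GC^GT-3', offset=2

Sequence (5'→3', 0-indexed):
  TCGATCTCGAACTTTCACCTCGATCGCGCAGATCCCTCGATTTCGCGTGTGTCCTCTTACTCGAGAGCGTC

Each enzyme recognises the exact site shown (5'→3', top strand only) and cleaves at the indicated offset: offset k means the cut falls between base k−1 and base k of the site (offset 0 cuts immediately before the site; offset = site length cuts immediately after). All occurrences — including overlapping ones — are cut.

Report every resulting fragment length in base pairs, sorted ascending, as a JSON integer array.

Scan for sites:
  YnoV CTCGA/0: at [5, 18, 35, 59, 70] ⇒ [5, 18, 35, 59, 70]
  SqiVI TGTCCTC/0: at [49] ⇒ [49]
  FykIX GCGT/2: at [44, 66] ⇒ [46, 68]

All cut coordinates (distinct, sorted): [5, 18, 35, 46, 49, 59, 68, 70]

Fragments:
  5→18: 13 bp
  18→35: 17 bp
  35→46: 11 bp
  46→49: 3 bp
  49→59: 10 bp
  59→68: 9 bp
  68→70: 2 bp
  70→5 (wrap): 71-70+5 = 6 bp

[2,3,6,9,10,11,13,17]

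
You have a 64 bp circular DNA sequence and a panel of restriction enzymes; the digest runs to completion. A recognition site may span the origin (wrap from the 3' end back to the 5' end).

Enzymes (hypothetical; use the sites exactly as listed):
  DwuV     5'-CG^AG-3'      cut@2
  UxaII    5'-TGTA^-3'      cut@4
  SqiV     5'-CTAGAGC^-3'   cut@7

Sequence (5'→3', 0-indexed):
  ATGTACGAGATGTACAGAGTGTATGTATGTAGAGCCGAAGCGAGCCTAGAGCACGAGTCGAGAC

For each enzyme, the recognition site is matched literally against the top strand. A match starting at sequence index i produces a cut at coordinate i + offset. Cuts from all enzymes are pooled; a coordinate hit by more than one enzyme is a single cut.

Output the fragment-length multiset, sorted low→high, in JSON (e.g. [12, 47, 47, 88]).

[2,3,4,4,5,7,9,9,10,11]

Per-enzyme occurrences:
  DwuV (CGAG, off=2): starts [5, 40, 53, 58] → cuts [7, 42, 55, 60]
  UxaII (TGTA, off=4): starts [1, 10, 19, 23, 27] → cuts [5, 14, 23, 27, 31]
  SqiV (CTAGAGC, off=7): starts [45] → cuts [52]

Pooled cuts: [5, 7, 14, 23, 27, 31, 42, 52, 55, 60]

Fragments:
  5→7: 2 bp
  7→14: 7 bp
  14→23: 9 bp
  23→27: 4 bp
  27→31: 4 bp
  31→42: 11 bp
  42→52: 10 bp
  52→55: 3 bp
  55→60: 5 bp
  60→5 (wrap): 64-60+5 = 9 bp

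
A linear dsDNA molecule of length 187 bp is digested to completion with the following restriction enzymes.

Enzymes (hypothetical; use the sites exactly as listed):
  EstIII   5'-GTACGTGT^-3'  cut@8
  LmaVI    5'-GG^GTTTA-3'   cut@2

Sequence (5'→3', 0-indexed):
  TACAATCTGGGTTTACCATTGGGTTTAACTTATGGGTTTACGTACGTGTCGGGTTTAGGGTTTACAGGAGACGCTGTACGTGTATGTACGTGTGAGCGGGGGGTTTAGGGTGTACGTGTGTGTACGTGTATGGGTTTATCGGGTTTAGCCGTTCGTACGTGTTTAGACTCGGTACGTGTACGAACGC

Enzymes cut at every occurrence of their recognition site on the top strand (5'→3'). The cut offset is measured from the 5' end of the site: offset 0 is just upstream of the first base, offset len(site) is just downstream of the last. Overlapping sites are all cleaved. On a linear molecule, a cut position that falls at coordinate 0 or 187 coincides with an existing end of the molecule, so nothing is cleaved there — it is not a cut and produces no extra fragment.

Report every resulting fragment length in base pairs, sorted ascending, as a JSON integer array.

[3,4,7,8,9,9,10,10,10,12,13,14,17,17,20,24]

Per-enzyme occurrences:
  EstIII GTACGTGT/8: at [41, 75, 85, 111, 121, 154, 171] ⇒ [49, 83, 93, 119, 129, 162, 179]
  LmaVI GGGTTTA/2: at [8, 20, 33, 50, 57, 100, 131, 140] ⇒ [10, 22, 35, 52, 59, 102, 133, 142]

All cut coordinates (distinct, sorted): [10, 22, 35, 49, 52, 59, 83, 93, 102, 119, 129, 133, 142, 162, 179]

Fragment lengths:
  [0,10): 10 bp
  [10,22): 12 bp
  [22,35): 13 bp
  [35,49): 14 bp
  [49,52): 3 bp
  [52,59): 7 bp
  [59,83): 24 bp
  [83,93): 10 bp
  [93,102): 9 bp
  [102,119): 17 bp
  [119,129): 10 bp
  [129,133): 4 bp
  [133,142): 9 bp
  [142,162): 20 bp
  [162,179): 17 bp
  [179,187): 8 bp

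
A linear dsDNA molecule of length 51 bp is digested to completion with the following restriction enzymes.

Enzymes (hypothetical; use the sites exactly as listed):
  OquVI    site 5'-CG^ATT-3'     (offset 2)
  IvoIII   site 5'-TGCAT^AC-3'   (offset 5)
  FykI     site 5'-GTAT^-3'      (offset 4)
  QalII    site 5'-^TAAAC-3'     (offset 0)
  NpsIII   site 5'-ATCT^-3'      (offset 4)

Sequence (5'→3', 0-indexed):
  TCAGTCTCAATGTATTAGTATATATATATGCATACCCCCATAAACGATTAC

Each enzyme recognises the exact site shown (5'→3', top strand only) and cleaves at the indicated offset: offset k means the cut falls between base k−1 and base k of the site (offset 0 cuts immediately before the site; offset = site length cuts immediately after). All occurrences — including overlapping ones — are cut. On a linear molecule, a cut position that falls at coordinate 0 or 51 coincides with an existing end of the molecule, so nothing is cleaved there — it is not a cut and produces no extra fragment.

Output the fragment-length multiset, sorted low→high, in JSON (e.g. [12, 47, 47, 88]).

[5,6,6,7,12,15]

Scan for sites:
  OquVI (CGATT, off=2): starts [44] → cuts [46]
  IvoIII (TGCATAC, off=5): starts [28] → cuts [33]
  FykI (GTAT, off=4): starts [11, 17] → cuts [15, 21]
  QalII (TAAAC, off=0): starts [40] → cuts [40]
  NpsIII (ATCT, off=4): no sites

All cut coordinates (distinct, sorted): [15, 21, 33, 40, 46]

Fragments:
  [0,15): 15 bp
  [15,21): 6 bp
  [21,33): 12 bp
  [33,40): 7 bp
  [40,46): 6 bp
  [46,51): 5 bp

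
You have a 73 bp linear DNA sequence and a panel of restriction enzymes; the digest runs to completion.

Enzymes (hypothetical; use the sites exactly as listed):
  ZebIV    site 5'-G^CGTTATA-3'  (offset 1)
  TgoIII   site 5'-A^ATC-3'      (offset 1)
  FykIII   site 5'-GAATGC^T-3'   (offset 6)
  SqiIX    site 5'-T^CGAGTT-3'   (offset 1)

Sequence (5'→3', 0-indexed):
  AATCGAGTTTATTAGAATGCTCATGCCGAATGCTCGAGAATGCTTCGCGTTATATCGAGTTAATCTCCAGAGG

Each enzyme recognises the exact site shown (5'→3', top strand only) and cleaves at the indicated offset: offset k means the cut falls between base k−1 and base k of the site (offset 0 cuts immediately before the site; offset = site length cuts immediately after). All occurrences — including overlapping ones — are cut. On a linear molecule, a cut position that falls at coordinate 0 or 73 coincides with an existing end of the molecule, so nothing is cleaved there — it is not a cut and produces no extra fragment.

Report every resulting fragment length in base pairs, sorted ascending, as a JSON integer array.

[1,2,4,7,8,10,11,13,17]

Site scan:
  ZebIV GCGTTATA/1: at [46] ⇒ [47]
  TgoIII AATC/1: at [0, 61] ⇒ [1, 62]
  FykIII GAATGCT/6: at [14, 27, 37] ⇒ [20, 33, 43]
  SqiIX TCGAGTT/1: at [2, 54] ⇒ [3, 55]

All cut coordinates (distinct, sorted): [1, 3, 20, 33, 43, 47, 55, 62]

Fragments:
  [0,1): 1 bp
  [1,3): 2 bp
  [3,20): 17 bp
  [20,33): 13 bp
  [33,43): 10 bp
  [43,47): 4 bp
  [47,55): 8 bp
  [55,62): 7 bp
  [62,73): 11 bp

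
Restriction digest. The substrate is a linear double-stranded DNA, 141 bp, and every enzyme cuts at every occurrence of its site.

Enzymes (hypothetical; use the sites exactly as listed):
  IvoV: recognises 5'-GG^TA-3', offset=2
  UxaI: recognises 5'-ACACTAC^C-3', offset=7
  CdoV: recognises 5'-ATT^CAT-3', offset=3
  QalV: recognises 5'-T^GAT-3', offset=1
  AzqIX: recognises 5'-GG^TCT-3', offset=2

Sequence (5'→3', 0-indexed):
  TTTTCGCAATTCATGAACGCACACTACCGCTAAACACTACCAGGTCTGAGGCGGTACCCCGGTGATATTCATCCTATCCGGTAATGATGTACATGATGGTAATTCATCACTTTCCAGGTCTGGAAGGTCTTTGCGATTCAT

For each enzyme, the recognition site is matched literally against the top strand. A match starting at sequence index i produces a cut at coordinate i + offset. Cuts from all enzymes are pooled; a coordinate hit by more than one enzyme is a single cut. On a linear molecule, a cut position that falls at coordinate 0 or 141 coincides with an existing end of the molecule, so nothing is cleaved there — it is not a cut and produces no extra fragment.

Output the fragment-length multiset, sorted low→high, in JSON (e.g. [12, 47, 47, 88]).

Scan for sites:
  IvoV (GGTA, off=2): starts [52, 79, 97] → cuts [54, 81, 99]
  UxaI (ACACTACC, off=7): starts [20, 33] → cuts [27, 40]
  CdoV (ATTCAT, off=3): starts [8, 66, 101, 135] → cuts [11, 69, 104, 138]
  QalV (TGAT, off=1): starts [62, 84, 93] → cuts [63, 85, 94]
  AzqIX (GGTCT, off=2): starts [42, 116, 125] → cuts [44, 118, 127]

All cut coordinates (distinct, sorted): [11, 27, 40, 44, 54, 63, 69, 81, 85, 94, 99, 104, 118, 127, 138]

Fragment lengths:
  [0,11): 11 bp
  [11,27): 16 bp
  [27,40): 13 bp
  [40,44): 4 bp
  [44,54): 10 bp
  [54,63): 9 bp
  [63,69): 6 bp
  [69,81): 12 bp
  [81,85): 4 bp
  [85,94): 9 bp
  [94,99): 5 bp
  [99,104): 5 bp
  [104,118): 14 bp
  [118,127): 9 bp
  [127,138): 11 bp
  [138,141): 3 bp

[3,4,4,5,5,6,9,9,9,10,11,11,12,13,14,16]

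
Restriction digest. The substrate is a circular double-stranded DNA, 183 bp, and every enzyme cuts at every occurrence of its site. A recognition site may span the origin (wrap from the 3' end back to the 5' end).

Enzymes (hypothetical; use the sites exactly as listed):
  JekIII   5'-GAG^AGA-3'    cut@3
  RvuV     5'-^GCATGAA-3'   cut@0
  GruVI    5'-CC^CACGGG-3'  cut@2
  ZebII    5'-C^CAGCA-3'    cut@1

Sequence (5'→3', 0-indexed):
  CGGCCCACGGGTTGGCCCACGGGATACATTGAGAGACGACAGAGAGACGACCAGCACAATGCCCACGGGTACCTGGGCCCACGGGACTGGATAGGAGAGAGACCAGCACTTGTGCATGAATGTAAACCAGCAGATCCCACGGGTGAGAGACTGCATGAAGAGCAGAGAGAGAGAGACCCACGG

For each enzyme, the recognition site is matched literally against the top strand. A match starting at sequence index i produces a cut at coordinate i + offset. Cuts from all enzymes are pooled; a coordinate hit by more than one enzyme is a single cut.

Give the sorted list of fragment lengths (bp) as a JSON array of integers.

Scan for sites:
  JekIII GAGAGA/3: at [30, 41, 94, 96, 144, 164, 166, 168, 170] ⇒ [33, 44, 97, 99, 147, 167, 169, 171, 173]
  RvuV GCATGAA/0: at [113, 152] ⇒ [113, 152]
  GruVI CCCACGGG/2: at [3, 15, 61, 77, 135] ⇒ [5, 17, 63, 79, 137]
  ZebII CCAGCA/1: at [50, 102, 126] ⇒ [51, 103, 127]

Pooled cuts: [5, 17, 33, 44, 51, 63, 79, 97, 99, 103, 113, 127, 137, 147, 152, 167, 169, 171, 173]

Fragments:
  5→17: 12 bp
  17→33: 16 bp
  33→44: 11 bp
  44→51: 7 bp
  51→63: 12 bp
  63→79: 16 bp
  79→97: 18 bp
  97→99: 2 bp
  99→103: 4 bp
  103→113: 10 bp
  113→127: 14 bp
  127→137: 10 bp
  137→147: 10 bp
  147→152: 5 bp
  152→167: 15 bp
  167→169: 2 bp
  169→171: 2 bp
  171→173: 2 bp
  173→5 (wrap): 183-173+5 = 15 bp

[2,2,2,2,4,5,7,10,10,10,11,12,12,14,15,15,16,16,18]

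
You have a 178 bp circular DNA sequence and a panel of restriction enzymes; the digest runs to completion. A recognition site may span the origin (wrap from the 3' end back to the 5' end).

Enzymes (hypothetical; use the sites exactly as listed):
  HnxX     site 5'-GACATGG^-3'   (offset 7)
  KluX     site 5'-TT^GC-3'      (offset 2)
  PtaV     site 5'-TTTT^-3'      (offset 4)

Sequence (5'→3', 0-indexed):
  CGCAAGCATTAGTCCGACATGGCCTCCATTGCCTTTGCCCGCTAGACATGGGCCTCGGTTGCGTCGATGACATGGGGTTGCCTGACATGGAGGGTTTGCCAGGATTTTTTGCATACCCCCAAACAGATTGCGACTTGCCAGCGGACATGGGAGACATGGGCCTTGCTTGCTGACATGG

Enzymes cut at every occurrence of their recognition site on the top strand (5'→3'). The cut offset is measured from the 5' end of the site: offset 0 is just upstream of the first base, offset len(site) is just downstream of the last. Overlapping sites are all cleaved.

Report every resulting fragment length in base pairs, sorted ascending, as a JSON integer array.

[1,1,4,4,5,6,7,7,8,9,9,10,11,11,14,15,15,19,22]

Site scan:
  HnxX (GACATGG, off=7): starts [15, 44, 68, 83, 143, 152, 171] → cuts [0, 22, 51, 75, 90, 150, 159]
  KluX (TTGC, off=2): starts [28, 34, 58, 77, 95, 108, 127, 134, 162, 166] → cuts [30, 36, 60, 79, 97, 110, 129, 136, 164, 168]
  PtaV (TTTT, off=4): starts [104, 105, 106] → cuts [108, 109, 110]

Pooled cuts: [0, 22, 30, 36, 51, 60, 75, 79, 90, 97, 108, 109, 110, 129, 136, 150, 159, 164, 168]

Fragments:
  0→22: 22 bp
  22→30: 8 bp
  30→36: 6 bp
  36→51: 15 bp
  51→60: 9 bp
  60→75: 15 bp
  75→79: 4 bp
  79→90: 11 bp
  90→97: 7 bp
  97→108: 11 bp
  108→109: 1 bp
  109→110: 1 bp
  110→129: 19 bp
  129→136: 7 bp
  136→150: 14 bp
  150→159: 9 bp
  159→164: 5 bp
  164→168: 4 bp
  168→0 (wrap): 178-168+0 = 10 bp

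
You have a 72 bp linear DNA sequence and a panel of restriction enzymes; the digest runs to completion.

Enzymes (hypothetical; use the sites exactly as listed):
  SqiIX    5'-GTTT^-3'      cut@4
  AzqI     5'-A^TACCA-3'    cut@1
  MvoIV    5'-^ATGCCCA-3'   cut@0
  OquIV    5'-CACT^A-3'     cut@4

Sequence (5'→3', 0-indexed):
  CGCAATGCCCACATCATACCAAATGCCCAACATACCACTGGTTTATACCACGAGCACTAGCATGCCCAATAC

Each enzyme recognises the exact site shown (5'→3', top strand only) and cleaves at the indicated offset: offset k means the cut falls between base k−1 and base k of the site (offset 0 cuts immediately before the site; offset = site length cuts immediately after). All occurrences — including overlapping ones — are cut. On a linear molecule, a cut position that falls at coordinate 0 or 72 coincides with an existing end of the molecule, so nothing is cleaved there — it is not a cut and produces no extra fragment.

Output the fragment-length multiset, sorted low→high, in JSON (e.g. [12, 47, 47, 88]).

[1,3,4,6,10,11,12,12,13]

Per-enzyme occurrences:
  SqiIX GTTT/4: at [40] ⇒ [44]
  AzqI ATACCA/1: at [15, 31, 44] ⇒ [16, 32, 45]
  MvoIV ATGCCCA/0: at [4, 22, 61] ⇒ [4, 22, 61]
  OquIV CACTA/4: at [54] ⇒ [58]

All cut coordinates (distinct, sorted): [4, 16, 22, 32, 44, 45, 58, 61]

Fragment lengths:
  [0,4): 4 bp
  [4,16): 12 bp
  [16,22): 6 bp
  [22,32): 10 bp
  [32,44): 12 bp
  [44,45): 1 bp
  [45,58): 13 bp
  [58,61): 3 bp
  [61,72): 11 bp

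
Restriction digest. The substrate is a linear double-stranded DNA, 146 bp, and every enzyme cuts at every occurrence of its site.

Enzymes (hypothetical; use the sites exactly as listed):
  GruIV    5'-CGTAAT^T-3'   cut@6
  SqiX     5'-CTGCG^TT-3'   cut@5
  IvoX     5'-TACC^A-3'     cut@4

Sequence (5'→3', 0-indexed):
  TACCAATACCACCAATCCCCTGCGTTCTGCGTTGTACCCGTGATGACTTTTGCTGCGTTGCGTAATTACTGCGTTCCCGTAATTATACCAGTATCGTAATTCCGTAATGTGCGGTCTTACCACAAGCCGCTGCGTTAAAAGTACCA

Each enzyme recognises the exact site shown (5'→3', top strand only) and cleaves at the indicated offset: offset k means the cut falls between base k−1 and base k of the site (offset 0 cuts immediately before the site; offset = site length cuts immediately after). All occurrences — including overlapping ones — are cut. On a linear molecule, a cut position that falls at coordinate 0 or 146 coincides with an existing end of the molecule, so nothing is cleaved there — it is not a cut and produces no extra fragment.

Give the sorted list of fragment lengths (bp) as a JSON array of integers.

[1,4,6,6,7,7,9,10,11,11,13,14,21,26]

Per-enzyme occurrences:
  GruIV CGTAATT/6: at [60, 77, 94] ⇒ [66, 83, 100]
  SqiX CTGCGTT/5: at [19, 26, 52, 68, 129] ⇒ [24, 31, 57, 73, 134]
  IvoX TACCA/4: at [0, 6, 85, 117, 141] ⇒ [4, 10, 89, 121, 145]

Pooled cuts: [4, 10, 24, 31, 57, 66, 73, 83, 89, 100, 121, 134, 145]

Fragment lengths:
  [0,4): 4 bp
  [4,10): 6 bp
  [10,24): 14 bp
  [24,31): 7 bp
  [31,57): 26 bp
  [57,66): 9 bp
  [66,73): 7 bp
  [73,83): 10 bp
  [83,89): 6 bp
  [89,100): 11 bp
  [100,121): 21 bp
  [121,134): 13 bp
  [134,145): 11 bp
  [145,146): 1 bp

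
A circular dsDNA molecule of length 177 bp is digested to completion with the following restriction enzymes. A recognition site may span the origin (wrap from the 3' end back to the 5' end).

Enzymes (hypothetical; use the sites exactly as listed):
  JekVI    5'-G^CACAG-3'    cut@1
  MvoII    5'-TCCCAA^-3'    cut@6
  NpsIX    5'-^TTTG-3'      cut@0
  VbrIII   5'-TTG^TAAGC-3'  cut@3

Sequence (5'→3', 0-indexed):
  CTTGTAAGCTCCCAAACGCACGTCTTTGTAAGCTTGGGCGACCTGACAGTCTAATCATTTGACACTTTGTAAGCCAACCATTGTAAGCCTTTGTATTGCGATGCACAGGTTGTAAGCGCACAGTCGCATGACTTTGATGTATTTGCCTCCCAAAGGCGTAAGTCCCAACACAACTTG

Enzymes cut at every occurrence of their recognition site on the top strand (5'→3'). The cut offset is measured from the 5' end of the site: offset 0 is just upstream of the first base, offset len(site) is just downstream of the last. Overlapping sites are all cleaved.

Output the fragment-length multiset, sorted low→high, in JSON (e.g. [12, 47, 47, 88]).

Site scan:
  JekVI (GCACAG, off=1): starts [102, 117] → cuts [103, 118]
  MvoII (TCCCAA, off=6): starts [9, 147, 162] → cuts [15, 153, 168]
  NpsIX (TTTG, off=0): starts [24, 57, 65, 89, 132, 141] → cuts [24, 57, 65, 89, 132, 141]
  VbrIII (TTGTAAGC, off=3): starts [1, 25, 66, 80, 109] → cuts [4, 28, 69, 83, 112]

Pooled cuts: [4, 15, 24, 28, 57, 65, 69, 83, 89, 103, 112, 118, 132, 141, 153, 168]

Fragment lengths:
  4→15: 11 bp
  15→24: 9 bp
  24→28: 4 bp
  28→57: 29 bp
  57→65: 8 bp
  65→69: 4 bp
  69→83: 14 bp
  83→89: 6 bp
  89→103: 14 bp
  103→112: 9 bp
  112→118: 6 bp
  118→132: 14 bp
  132→141: 9 bp
  141→153: 12 bp
  153→168: 15 bp
  168→4 (wrap): 177-168+4 = 13 bp

[4,4,6,6,8,9,9,9,11,12,13,14,14,14,15,29]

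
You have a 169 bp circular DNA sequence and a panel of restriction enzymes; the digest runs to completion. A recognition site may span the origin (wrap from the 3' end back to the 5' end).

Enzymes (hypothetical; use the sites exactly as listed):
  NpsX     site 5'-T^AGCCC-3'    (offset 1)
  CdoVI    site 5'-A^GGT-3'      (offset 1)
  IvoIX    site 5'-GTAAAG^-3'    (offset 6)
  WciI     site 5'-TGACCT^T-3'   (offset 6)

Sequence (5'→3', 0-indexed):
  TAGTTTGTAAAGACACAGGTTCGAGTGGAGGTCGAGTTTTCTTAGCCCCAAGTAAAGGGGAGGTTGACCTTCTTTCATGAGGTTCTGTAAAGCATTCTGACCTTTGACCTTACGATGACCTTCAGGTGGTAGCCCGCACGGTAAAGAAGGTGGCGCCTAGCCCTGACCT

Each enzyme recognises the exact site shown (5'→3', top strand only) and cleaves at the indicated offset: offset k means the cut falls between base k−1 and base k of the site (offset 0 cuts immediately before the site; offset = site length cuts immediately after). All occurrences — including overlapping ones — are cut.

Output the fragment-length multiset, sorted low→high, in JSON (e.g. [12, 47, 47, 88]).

Per-enzyme occurrences:
  NpsX TAGCCC/1: at [42, 129, 157] ⇒ [43, 130, 158]
  CdoVI AGGT/1: at [16, 28, 60, 79, 123, 147] ⇒ [17, 29, 61, 80, 124, 148]
  IvoIX GTAAAG/6: at [6, 51, 86, 140] ⇒ [12, 57, 92, 146]
  WciI TGACCTT/6: at [64, 97, 104, 115, 163] ⇒ [0, 70, 103, 110, 121]

Pooled cuts: [0, 12, 17, 29, 43, 57, 61, 70, 80, 92, 103, 110, 121, 124, 130, 146, 148, 158]

Fragments:
  0→12: 12 bp
  12→17: 5 bp
  17→29: 12 bp
  29→43: 14 bp
  43→57: 14 bp
  57→61: 4 bp
  61→70: 9 bp
  70→80: 10 bp
  80→92: 12 bp
  92→103: 11 bp
  103→110: 7 bp
  110→121: 11 bp
  121→124: 3 bp
  124→130: 6 bp
  130→146: 16 bp
  146→148: 2 bp
  148→158: 10 bp
  158→0 (wrap): 169-158+0 = 11 bp

[2,3,4,5,6,7,9,10,10,11,11,11,12,12,12,14,14,16]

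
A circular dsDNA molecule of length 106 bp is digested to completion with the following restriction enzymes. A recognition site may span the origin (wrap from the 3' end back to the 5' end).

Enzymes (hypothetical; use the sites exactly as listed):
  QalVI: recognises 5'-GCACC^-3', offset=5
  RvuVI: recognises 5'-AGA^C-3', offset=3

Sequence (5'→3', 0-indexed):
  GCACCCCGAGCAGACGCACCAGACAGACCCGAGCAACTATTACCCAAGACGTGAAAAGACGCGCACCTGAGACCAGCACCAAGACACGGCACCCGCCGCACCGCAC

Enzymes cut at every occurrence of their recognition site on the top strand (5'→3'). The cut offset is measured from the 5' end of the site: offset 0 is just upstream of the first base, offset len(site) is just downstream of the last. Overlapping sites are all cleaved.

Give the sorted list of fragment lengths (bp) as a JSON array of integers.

Scan for sites:
  QalVI GCACC/5: at [0, 15, 62, 75, 88, 97] ⇒ [5, 20, 67, 80, 93, 102]
  RvuVI AGAC/3: at [11, 20, 24, 46, 56, 69, 81] ⇒ [14, 23, 27, 49, 59, 72, 84]

All cut coordinates (distinct, sorted): [5, 14, 20, 23, 27, 49, 59, 67, 72, 80, 84, 93, 102]

Fragments:
  5→14: 9 bp
  14→20: 6 bp
  20→23: 3 bp
  23→27: 4 bp
  27→49: 22 bp
  49→59: 10 bp
  59→67: 8 bp
  67→72: 5 bp
  72→80: 8 bp
  80→84: 4 bp
  84→93: 9 bp
  93→102: 9 bp
  102→5 (wrap): 106-102+5 = 9 bp

[3,4,4,5,6,8,8,9,9,9,9,10,22]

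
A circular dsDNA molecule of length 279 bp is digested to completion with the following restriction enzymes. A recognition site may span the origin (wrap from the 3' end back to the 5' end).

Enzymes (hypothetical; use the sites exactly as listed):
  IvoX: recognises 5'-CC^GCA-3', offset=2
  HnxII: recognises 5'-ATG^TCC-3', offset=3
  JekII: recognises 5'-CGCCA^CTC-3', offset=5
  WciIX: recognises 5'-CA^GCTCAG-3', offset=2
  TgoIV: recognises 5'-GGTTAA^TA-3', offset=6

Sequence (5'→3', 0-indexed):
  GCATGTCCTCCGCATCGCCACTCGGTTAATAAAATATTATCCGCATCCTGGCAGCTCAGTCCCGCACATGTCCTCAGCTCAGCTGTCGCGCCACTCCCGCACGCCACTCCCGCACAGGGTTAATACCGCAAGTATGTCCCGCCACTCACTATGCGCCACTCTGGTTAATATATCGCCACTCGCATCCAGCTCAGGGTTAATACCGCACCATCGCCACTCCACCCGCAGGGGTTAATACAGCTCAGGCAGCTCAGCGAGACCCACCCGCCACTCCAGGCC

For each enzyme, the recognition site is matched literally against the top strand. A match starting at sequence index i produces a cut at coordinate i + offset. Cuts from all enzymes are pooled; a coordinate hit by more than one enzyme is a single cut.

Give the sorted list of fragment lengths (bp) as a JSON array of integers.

[4,4,4,5,5,5,6,6,7,8,8,8,9,9,9,9,9,10,10,10,10,11,11,12,12,12,13,14,17,22]

Scan for sites:
  IvoX (CCGCA, off=2): starts [9, 40, 61, 96, 109, 125, 202, 222, 277] → cuts [0, 11, 42, 63, 98, 111, 127, 204, 224]
  HnxII (ATGTCC, off=3): starts [2, 67, 133] → cuts [5, 70, 136]
  JekII (CGCCACTC, off=5): starts [15, 88, 101, 139, 153, 173, 211, 265] → cuts [20, 93, 106, 144, 158, 178, 216, 270]
  WciIX (CAGCTCAG, off=2): starts [51, 74, 186, 237, 246] → cuts [53, 76, 188, 239, 248]
  TgoIV (GGTTAATA, off=6): starts [23, 117, 162, 194, 229] → cuts [29, 123, 168, 200, 235]

All cut coordinates (distinct, sorted): [0, 5, 11, 20, 29, 42, 53, 63, 70, 76, 93, 98, 106, 111, 123, 127, 136, 144, 158, 168, 178, 188, 200, 204, 216, 224, 235, 239, 248, 270]

Fragments:
  0→5: 5 bp
  5→11: 6 bp
  11→20: 9 bp
  20→29: 9 bp
  29→42: 13 bp
  42→53: 11 bp
  53→63: 10 bp
  63→70: 7 bp
  70→76: 6 bp
  76→93: 17 bp
  93→98: 5 bp
  98→106: 8 bp
  106→111: 5 bp
  111→123: 12 bp
  123→127: 4 bp
  127→136: 9 bp
  136→144: 8 bp
  144→158: 14 bp
  158→168: 10 bp
  168→178: 10 bp
  178→188: 10 bp
  188→200: 12 bp
  200→204: 4 bp
  204→216: 12 bp
  216→224: 8 bp
  224→235: 11 bp
  235→239: 4 bp
  239→248: 9 bp
  248→270: 22 bp
  270→0 (wrap): 279-270+0 = 9 bp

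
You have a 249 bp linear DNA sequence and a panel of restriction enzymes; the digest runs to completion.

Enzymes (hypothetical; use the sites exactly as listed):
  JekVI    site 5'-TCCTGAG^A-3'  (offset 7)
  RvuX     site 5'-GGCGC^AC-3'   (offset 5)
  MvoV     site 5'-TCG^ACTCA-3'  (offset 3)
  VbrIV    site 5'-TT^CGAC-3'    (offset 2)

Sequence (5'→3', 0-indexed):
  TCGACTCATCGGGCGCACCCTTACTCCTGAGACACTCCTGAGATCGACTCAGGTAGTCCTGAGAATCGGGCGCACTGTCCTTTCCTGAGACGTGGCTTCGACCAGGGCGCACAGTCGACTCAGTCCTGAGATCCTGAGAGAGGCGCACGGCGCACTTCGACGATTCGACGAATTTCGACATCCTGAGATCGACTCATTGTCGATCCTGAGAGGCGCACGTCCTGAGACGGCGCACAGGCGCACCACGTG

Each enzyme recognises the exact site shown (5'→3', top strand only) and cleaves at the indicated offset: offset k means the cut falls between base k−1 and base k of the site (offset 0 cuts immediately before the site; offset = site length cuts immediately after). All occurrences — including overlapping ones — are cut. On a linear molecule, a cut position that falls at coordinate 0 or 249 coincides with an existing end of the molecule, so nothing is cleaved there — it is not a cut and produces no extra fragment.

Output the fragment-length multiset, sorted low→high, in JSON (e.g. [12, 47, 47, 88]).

[3,4,4,4,6,7,7,7,8,8,8,8,8,9,10,10,10,11,12,12,13,13,15,16,17,19]

Per-enzyme occurrences:
  JekVI (TCCTGAGA, off=7): starts [24, 35, 56, 82, 123, 131, 180, 203, 219] → cuts [31, 42, 63, 89, 130, 138, 187, 210, 226]
  RvuX (GGCGCAC, off=5): starts [11, 68, 105, 141, 148, 211, 228, 236] → cuts [16, 73, 110, 146, 153, 216, 233, 241]
  MvoV (TCGACTCA, off=3): starts [0, 43, 114, 188] → cuts [3, 46, 117, 191]
  VbrIV (TTCGAC, off=2): starts [96, 155, 163, 173] → cuts [98, 157, 165, 175]

All cut coordinates (distinct, sorted): [3, 16, 31, 42, 46, 63, 73, 89, 98, 110, 117, 130, 138, 146, 153, 157, 165, 175, 187, 191, 210, 216, 226, 233, 241]

Fragments:
  [0,3): 3 bp
  [3,16): 13 bp
  [16,31): 15 bp
  [31,42): 11 bp
  [42,46): 4 bp
  [46,63): 17 bp
  [63,73): 10 bp
  [73,89): 16 bp
  [89,98): 9 bp
  [98,110): 12 bp
  [110,117): 7 bp
  [117,130): 13 bp
  [130,138): 8 bp
  [138,146): 8 bp
  [146,153): 7 bp
  [153,157): 4 bp
  [157,165): 8 bp
  [165,175): 10 bp
  [175,187): 12 bp
  [187,191): 4 bp
  [191,210): 19 bp
  [210,216): 6 bp
  [216,226): 10 bp
  [226,233): 7 bp
  [233,241): 8 bp
  [241,249): 8 bp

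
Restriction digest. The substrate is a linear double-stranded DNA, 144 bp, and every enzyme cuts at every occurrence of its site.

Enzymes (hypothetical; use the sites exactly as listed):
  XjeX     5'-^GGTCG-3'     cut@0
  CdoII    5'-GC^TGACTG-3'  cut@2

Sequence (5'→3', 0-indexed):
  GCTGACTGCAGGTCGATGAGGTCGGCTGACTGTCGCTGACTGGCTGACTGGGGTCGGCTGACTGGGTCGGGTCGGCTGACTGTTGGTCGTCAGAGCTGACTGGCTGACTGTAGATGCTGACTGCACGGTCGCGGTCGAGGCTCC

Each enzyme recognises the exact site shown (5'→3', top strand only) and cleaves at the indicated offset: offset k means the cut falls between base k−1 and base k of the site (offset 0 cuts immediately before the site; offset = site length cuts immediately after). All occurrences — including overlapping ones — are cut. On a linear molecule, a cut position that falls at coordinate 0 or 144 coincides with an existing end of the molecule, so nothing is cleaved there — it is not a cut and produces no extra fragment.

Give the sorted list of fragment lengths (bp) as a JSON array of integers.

Scan for sites:
  XjeX (GGTCG, off=0): starts [10, 19, 51, 64, 69, 84, 126, 132] → cuts [10, 19, 51, 64, 69, 84, 126, 132]
  CdoII (GCTGACTG, off=2): starts [0, 24, 34, 42, 56, 74, 94, 102, 115] → cuts [2, 26, 36, 44, 58, 76, 96, 104, 117]

Pooled cuts: [2, 10, 19, 26, 36, 44, 51, 58, 64, 69, 76, 84, 96, 104, 117, 126, 132]

Fragments:
  [0,2): 2 bp
  [2,10): 8 bp
  [10,19): 9 bp
  [19,26): 7 bp
  [26,36): 10 bp
  [36,44): 8 bp
  [44,51): 7 bp
  [51,58): 7 bp
  [58,64): 6 bp
  [64,69): 5 bp
  [69,76): 7 bp
  [76,84): 8 bp
  [84,96): 12 bp
  [96,104): 8 bp
  [104,117): 13 bp
  [117,126): 9 bp
  [126,132): 6 bp
  [132,144): 12 bp

[2,5,6,6,7,7,7,7,8,8,8,8,9,9,10,12,12,13]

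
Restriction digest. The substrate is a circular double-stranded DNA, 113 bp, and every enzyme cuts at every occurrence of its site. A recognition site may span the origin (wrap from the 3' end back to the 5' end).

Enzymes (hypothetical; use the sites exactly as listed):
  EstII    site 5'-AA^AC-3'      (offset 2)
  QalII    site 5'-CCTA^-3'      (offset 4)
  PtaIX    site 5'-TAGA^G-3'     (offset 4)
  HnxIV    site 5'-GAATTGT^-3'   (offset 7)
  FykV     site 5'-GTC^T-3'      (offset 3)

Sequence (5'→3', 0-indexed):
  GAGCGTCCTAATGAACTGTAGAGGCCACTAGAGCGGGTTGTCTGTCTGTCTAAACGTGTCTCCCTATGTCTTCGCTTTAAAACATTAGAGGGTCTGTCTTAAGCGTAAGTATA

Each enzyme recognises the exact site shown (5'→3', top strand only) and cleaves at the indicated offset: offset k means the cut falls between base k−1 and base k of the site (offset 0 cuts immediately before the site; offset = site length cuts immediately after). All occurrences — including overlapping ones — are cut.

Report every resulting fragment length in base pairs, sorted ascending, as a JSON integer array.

[3,4,4,4,4,5,6,7,8,8,10,10,11,12,17]

Scan for sites:
  EstII (AAAC, off=2): starts [51, 79] → cuts [53, 81]
  QalII (CCTA, off=4): starts [6, 62] → cuts [10, 66]
  PtaIX (TAGAG, off=4): starts [18, 28, 85, 111] → cuts [2, 22, 32, 89]
  HnxIV (GAATTGT, off=7): no sites
  FykV (GTCT, off=3): starts [39, 43, 47, 57, 67, 91, 95] → cuts [42, 46, 50, 60, 70, 94, 98]

Pooled cuts: [2, 10, 22, 32, 42, 46, 50, 53, 60, 66, 70, 81, 89, 94, 98]

Fragment lengths:
  2→10: 8 bp
  10→22: 12 bp
  22→32: 10 bp
  32→42: 10 bp
  42→46: 4 bp
  46→50: 4 bp
  50→53: 3 bp
  53→60: 7 bp
  60→66: 6 bp
  66→70: 4 bp
  70→81: 11 bp
  81→89: 8 bp
  89→94: 5 bp
  94→98: 4 bp
  98→2 (wrap): 113-98+2 = 17 bp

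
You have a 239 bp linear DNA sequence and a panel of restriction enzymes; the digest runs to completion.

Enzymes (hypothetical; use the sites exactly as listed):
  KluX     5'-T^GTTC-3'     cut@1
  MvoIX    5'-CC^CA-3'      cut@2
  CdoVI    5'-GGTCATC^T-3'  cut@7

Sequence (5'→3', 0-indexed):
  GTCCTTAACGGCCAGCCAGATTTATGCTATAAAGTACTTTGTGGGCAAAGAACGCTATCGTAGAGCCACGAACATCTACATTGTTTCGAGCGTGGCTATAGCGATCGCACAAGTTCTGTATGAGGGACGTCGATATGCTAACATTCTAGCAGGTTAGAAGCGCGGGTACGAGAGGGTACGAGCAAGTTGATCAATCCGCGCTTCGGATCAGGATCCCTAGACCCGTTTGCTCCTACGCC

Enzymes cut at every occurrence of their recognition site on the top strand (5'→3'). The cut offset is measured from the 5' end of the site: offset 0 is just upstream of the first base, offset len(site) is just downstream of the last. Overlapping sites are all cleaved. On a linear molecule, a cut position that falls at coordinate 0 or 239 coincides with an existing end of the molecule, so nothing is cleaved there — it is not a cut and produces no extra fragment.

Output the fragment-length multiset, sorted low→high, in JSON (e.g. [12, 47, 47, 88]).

[239]

Site scan:
  KluX (TGTTC, off=1): no sites
  MvoIX (CCCA, off=2): no sites
  CdoVI (GGTCATCT, off=7): no sites

Pooled cuts: ∅

Fragment lengths:
  no cuts → one linear fragment of 239 bp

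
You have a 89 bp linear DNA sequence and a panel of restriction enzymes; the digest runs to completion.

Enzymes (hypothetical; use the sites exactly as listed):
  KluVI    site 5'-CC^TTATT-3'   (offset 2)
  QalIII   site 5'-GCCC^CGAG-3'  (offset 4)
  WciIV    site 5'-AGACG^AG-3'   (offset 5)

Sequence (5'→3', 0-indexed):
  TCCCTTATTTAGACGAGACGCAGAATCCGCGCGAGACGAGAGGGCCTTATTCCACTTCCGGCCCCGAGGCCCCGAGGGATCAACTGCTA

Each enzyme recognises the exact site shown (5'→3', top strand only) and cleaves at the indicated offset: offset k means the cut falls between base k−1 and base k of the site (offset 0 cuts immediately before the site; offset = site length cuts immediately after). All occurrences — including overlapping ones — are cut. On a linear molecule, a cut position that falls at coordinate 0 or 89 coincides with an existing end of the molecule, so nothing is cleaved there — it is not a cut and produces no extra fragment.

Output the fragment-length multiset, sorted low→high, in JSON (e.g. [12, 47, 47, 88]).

Per-enzyme occurrences:
  KluVI CCTTATT/2: at [2, 44] ⇒ [4, 46]
  QalIII GCCCCGAG/4: at [60, 68] ⇒ [64, 72]
  WciIV AGACGAG/5: at [10, 33] ⇒ [15, 38]

Pooled cuts: [4, 15, 38, 46, 64, 72]

Fragment lengths:
  [0,4): 4 bp
  [4,15): 11 bp
  [15,38): 23 bp
  [38,46): 8 bp
  [46,64): 18 bp
  [64,72): 8 bp
  [72,89): 17 bp

[4,8,8,11,17,18,23]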